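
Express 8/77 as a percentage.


Percentage = (part / whole) × 100
= (8 / 77) × 100
≈ 10.39%

10.39%


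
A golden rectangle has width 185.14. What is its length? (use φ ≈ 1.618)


φ = (1 + √5) / 2 ≈ 1.618
Length = width × φ = 185.14 × 1.618 = 299.55652
≈ 299.56

299.56


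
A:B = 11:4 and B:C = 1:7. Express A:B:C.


Match B: multiply A:B by 1 → 11:4
Multiply B:C by 4 → 4:28
Combined: 11:4:28
GCD = 1
= 11:4:28

11:4:28


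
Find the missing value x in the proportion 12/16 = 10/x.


Cross multiply: 12 × x = 16 × 10
12x = 160
x = 160 / 12
= 13.33

13.33


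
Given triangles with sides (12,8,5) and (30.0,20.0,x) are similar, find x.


Scale factor = 30.0/12 = 2.5
Missing side = 5 × 2.5
= 12.5

12.5


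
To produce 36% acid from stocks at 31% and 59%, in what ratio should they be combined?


Let x parts of 31% mix with y parts of 59%.
31x + 59y = 36(x + y)
31x + 59y = 36x + 36y
x(31 - 36) = y(36 - 59)
x/y = (59 - 36)/(36 - 31) = 23/5
Simplify: 23:5
= 23:5

23:5


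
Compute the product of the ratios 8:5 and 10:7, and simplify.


Compound ratio = (8×10) : (5×7)
= 80:35
GCD = 5
= 16:7

16:7


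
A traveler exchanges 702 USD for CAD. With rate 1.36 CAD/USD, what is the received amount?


Amount × rate = 702 × 1.36
= 954.72 CAD

954.72 CAD


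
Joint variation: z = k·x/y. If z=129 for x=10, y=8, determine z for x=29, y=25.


z = k·x/y
Solve for k using the known point: k = z·y/x = 129×8/10 = 1032/10 = 103.2000
Now evaluate at x=29, y=25:
z = k × 29 / 25 = (1032 × 29) / (10 × 25) = 29928/250
= 119.7120

119.7120


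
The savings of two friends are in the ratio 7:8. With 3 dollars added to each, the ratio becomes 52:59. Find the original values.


Let A = 7k, B = 8k.
(7k + 3) / (8k + 3) = 52/59
Cross-multiply: 59(7k + 3) = 52(8k + 3)
413k + 177 = 416k + 156
413k - 416k = 156 - 177
-3k = -21
k = -21/-3 = 7
A = 7×7 = 49, B = 8×7 = 56
= A = 49, B = 56

A = 49, B = 56


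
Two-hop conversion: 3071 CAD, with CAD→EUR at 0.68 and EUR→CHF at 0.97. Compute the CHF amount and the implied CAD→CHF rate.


Step 1: 3071 CAD × 0.68 = 2088.28 EUR
Step 2: 2088.28 EUR × 0.97 = 2025.63 CHF
Implied rate CAD→CHF = 0.68 × 0.97 = 0.6596
= 2025.63 CHF; implied rate 0.6596 CHF/CAD

2025.63 CHF; implied rate 0.6596 CHF/CAD


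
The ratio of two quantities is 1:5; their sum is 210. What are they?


Let A = 1k, B = 5k.
1k + 5k = 210
6k = 210 → k = 210/6 = 35
A = 1×35 = 35, B = 5×35 = 175
= A = 35, B = 175

A = 35, B = 175


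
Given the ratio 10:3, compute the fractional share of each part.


Total parts = 10 + 3 = 13
First part: 10/13 = 10/13
Second part: 3/13 = 3/13
= 10/13 and 3/13

10/13 and 3/13


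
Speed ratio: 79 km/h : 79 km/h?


Ratio = 79:79
GCD = 79
Simplified = 1:1
Time ratio (same distance) = 1:1
Speed ratio = 1:1

1:1


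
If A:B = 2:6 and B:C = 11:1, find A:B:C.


Match B: multiply A:B by 11 → 22:66
Multiply B:C by 6 → 66:6
Combined: 22:66:6
GCD = 2
= 11:33:3

11:33:3


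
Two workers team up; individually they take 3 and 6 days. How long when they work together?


Rate of A = 1/3 per day
Rate of B = 1/6 per day
Combined rate = 1/3 + 1/6 = 9/18 = 0.5000 per day
Days = 1 / combined rate = 18/9
= 2.00 days

2.00 days


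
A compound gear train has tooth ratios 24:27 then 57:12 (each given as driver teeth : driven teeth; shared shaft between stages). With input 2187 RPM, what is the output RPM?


Stage 1: RPM_B = RPM_A × t_A/t_B = 2187 × 24/27 = 52488/27 = 1944.00
B and C share a shaft → RPM_C = RPM_B
Stage 2: RPM_D = RPM_C × t_C/t_D = RPM_A × (t_A×t_C)/(t_B×t_D)
Overall ratio = (24×57)/(27×12) = 1368/324
RPM_D = 2187 × 1368/324 = 2991816/324
= 9234.00 RPM

9234.00 RPM


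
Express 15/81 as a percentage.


Percentage = (part / whole) × 100
= (15 / 81) × 100
≈ 18.52%

18.52%


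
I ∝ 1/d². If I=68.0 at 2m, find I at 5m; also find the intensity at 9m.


I₁d₁² = I₂d₂²
I at 5m = 68.0 × (2/5)² = 68.0 × 4/25 = 272/25 = 10.8800
I at 9m = 68.0 × (2/9)² = 68.0 × 4/81 = 272/81 ≈ 3.3580
= 10.8800 and 3.3580

10.8800 and 3.3580


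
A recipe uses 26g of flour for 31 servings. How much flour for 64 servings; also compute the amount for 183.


Direct proportion: y/x = constant
k = 26/31 ≈ 0.8387
y at x=64: k × 64 = 26 × 64 / 31 = 1664/31 ≈ 53.68
y at x=183: k × 183 = 26 × 183 / 31 = 4758/31 ≈ 153.48
= 53.68 and 153.48

53.68 and 153.48


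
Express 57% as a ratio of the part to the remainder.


57% means 57 parts out of 100; remainder = 43
Part : remainder = 57:43
GCD = 1
= 57:43

57:43


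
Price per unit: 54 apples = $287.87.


Unit rate = total / quantity
= 287.87 / 54
= $5.33 per unit

$5.33 per unit


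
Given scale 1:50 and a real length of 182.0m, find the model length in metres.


Model size = real / scale
= 182.0 / 50
= 3.6400 m

3.6400 m


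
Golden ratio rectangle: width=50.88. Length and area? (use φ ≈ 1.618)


φ = (1 + √5) / 2 ≈ 1.618
Length = width × φ = 50.88 × 1.618 = 82.32384
≈ 82.32
Area = width × length = 50.88 × 82.32384 = 4188.6369792 ≈ 4188.64
= Length: 82.32, Area: 4188.64

Length: 82.32, Area: 4188.64


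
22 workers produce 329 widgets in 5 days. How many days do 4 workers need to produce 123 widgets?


Days ∝ work / workers, so d₂ = d₁ × (m₁/m₂) × (w₂/w₁)
Workers factor (inverse): 22/4 = 5.5000
Work factor (direct): 123/329 ≈ 0.3739
d₂ = 5 × 22/4 × 123/329 = (5 × 22 × 123) / (4 × 329) = 13530/1316
≈ 10.28 days

10.28 days


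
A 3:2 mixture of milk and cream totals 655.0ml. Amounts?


Total parts = 3 + 2 = 5
milk: 655.0 × 3/5 = 393.0ml
cream: 655.0 × 2/5 = 262.0ml
= 393.0ml and 262.0ml

393.0ml and 262.0ml


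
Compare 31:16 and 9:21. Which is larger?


31/16 = 1.9375
9/21 = 0.4286
1.9375 > 0.4286, so 31:16 is greater
= 31:16

31:16


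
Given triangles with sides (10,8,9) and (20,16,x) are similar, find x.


Scale factor = 20/10 = 2
Missing side = 9 × 2
= 18.0

18.0


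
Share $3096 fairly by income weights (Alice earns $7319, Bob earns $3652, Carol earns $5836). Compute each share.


Total income = 7319 + 3652 + 5836 = $16807
Alice: $3096 × 7319/16807 = $1348.23
Bob: $3096 × 3652/16807 = $672.73
Carol: $3096 × 5836/16807 = $1075.04
= Alice: $1348.23, Bob: $672.73, Carol: $1075.04

Alice: $1348.23, Bob: $672.73, Carol: $1075.04


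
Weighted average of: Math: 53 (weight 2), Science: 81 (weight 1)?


Numerator = 53×2 + 81×1
= 106 + 81
= 187
Total weight = 3
Weighted avg = 187/3
= 62.33

62.33


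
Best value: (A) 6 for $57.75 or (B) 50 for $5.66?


Deal A: $57.75/6 = $9.6250/unit
Deal B: $5.66/50 = $0.1132/unit
B is cheaper per unit
= Deal B

Deal B


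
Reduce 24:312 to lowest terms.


GCD(24, 312) = 24
24/24 : 312/24
= 1:13

1:13


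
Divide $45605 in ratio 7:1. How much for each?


Total parts = 7 + 1 = 8
Part 1: 45605 × 7/8 = 39904.38
Part 2: 45605 × 1/8 = 5700.63
= Part 1: $39904.38, Part 2: $5700.63

Part 1: $39904.38, Part 2: $5700.63


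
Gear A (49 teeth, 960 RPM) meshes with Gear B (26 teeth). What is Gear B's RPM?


Gear ratio = 49:26 = 49:26
RPM_B = RPM_A × (teeth_A / teeth_B)
= 960 × (49/26)
= 1809.2 RPM

1809.2 RPM


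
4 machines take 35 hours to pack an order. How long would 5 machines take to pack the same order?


Inverse proportion: x × y = constant
k = 4 × 35 = 140
y₂ = k / 5 = 140 / 5
= 28.00

28.00


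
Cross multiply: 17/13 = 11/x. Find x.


Cross multiply: 17 × x = 13 × 11
17x = 143
x = 143 / 17
= 8.41

8.41


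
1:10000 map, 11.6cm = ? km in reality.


Real distance = map distance × scale
= 11.6cm × 10000
= 116000 cm = 1160.0 m
= 1.160 km

1.160 km


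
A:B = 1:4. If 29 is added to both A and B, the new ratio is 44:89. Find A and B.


Let A = 1k, B = 4k.
(1k + 29) / (4k + 29) = 44/89
Cross-multiply: 89(1k + 29) = 44(4k + 29)
89k + 2581 = 176k + 1276
89k - 176k = 1276 - 2581
-87k = -1305
k = -1305/-87 = 15
A = 1×15 = 15, B = 4×15 = 60
= A = 15, B = 60

A = 15, B = 60


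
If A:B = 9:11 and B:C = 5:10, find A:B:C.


Match B: multiply A:B by 5 → 45:55
Multiply B:C by 11 → 55:110
Combined: 45:55:110
GCD = 5
= 9:11:22

9:11:22


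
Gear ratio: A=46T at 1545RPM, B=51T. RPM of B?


Gear ratio = 46:51 = 46:51
RPM_B = RPM_A × (teeth_A / teeth_B)
= 1545 × (46/51)
= 1393.5 RPM

1393.5 RPM


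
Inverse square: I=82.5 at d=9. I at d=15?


I₁d₁² = I₂d₂²
I₂ = I₁ × (d₁/d₂)²
= 82.5 × (9/15)²
= 82.5 × 81/225
= 6682.5/225
= 29.7000

29.7000


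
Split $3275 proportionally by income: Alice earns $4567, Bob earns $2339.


Total income = 4567 + 2339 = $6906
Alice: $3275 × 4567/6906 = $2165.79
Bob: $3275 × 2339/6906 = $1109.21
= Alice: $2165.79, Bob: $1109.21

Alice: $2165.79, Bob: $1109.21


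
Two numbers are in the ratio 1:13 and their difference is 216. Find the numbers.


Let A = 1k, B = 13k.
13k - 1k = 216
12k = 216 → k = 216/12 = 18
A = 1×18 = 18, B = 13×18 = 234
= A = 18, B = 234

A = 18, B = 234


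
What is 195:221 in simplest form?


GCD(195, 221) = 13
195/13 : 221/13
= 15:17

15:17


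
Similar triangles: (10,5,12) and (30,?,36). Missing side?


Scale factor = 30/10 = 3
Missing side = 5 × 3
= 15.0

15.0


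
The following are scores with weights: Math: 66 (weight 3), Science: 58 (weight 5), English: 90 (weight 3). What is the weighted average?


Numerator = 66×3 + 58×5 + 90×3
= 198 + 290 + 270
= 758
Total weight = 11
Weighted avg = 758/11
= 68.91

68.91


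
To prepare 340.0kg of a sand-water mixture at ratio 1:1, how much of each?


Total parts = 1 + 1 = 2
sand: 340.0 × 1/2 = 170.0kg
water: 340.0 × 1/2 = 170.0kg
= 170.0kg and 170.0kg

170.0kg and 170.0kg


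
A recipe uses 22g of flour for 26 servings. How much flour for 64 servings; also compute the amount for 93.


Direct proportion: y/x = constant
k = 22/26 ≈ 0.8462
y at x=64: k × 64 = 22 × 64 / 26 = 1408/26 ≈ 54.15
y at x=93: k × 93 = 22 × 93 / 26 = 2046/26 ≈ 78.69
= 54.15 and 78.69

54.15 and 78.69


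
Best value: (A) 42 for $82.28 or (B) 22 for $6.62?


Deal A: $82.28/42 = $1.9590/unit
Deal B: $6.62/22 = $0.3009/unit
B is cheaper per unit
= Deal B

Deal B


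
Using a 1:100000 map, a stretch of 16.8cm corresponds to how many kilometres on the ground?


Real distance = map distance × scale
= 16.8cm × 100000
= 1680000 cm = 16800.0 m
= 16.800 km

16.800 km


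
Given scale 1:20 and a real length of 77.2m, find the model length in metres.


Model size = real / scale
= 77.2 / 20
= 3.8600 m

3.8600 m


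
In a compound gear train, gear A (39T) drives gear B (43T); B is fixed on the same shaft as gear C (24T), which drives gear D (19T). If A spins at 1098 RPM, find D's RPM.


Stage 1: RPM_B = RPM_A × t_A/t_B = 1098 × 39/43 = 42822/43 ≈ 995.86
B and C share a shaft → RPM_C = RPM_B
Stage 2: RPM_D = RPM_C × t_C/t_D = RPM_A × (t_A×t_C)/(t_B×t_D)
Overall ratio = (39×24)/(43×19) = 936/817
RPM_D = 1098 × 936/817 = 1027728/817
≈ 1257.93 RPM

1257.93 RPM


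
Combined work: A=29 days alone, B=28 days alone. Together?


Rate of A = 1/29 per day
Rate of B = 1/28 per day
Combined rate = 1/29 + 1/28 = 57/812 ≈ 0.0702 per day
Days = 1 / combined rate = 812/57
≈ 14.25 days

14.25 days


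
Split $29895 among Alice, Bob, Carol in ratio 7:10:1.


Total parts = 7 + 10 + 1 = 18
Alice: 29895 × 7/18 = 11625.83
Bob: 29895 × 10/18 = 16608.33
Carol: 29895 × 1/18 = 1660.83
= Alice: $11625.83, Bob: $16608.33, Carol: $1660.83

Alice: $11625.83, Bob: $16608.33, Carol: $1660.83


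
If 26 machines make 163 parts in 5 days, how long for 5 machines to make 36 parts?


Days ∝ work / workers, so d₂ = d₁ × (m₁/m₂) × (w₂/w₁)
Workers factor (inverse): 26/5 = 5.2000
Work factor (direct): 36/163 ≈ 0.2209
d₂ = 5 × 26/5 × 36/163 = (5 × 26 × 36) / (5 × 163) = 4680/815
≈ 5.74 days

5.74 days


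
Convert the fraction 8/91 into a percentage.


Percentage = (part / whole) × 100
= (8 / 91) × 100
≈ 8.79%

8.79%


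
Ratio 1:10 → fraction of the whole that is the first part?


Total parts = 1 + 10 = 11
First part: 1/11 = 1/11
= 1/11

1/11


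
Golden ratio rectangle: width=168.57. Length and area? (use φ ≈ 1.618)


φ = (1 + √5) / 2 ≈ 1.618
Length = width × φ = 168.57 × 1.618 = 272.74626
≈ 272.75
Area = width × length = 168.57 × 272.74626 = 45976.8370482 ≈ 45976.84
= Length: 272.75, Area: 45976.84

Length: 272.75, Area: 45976.84


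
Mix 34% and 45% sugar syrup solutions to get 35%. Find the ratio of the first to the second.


Let x parts of 34% mix with y parts of 45%.
34x + 45y = 35(x + y)
34x + 45y = 35x + 35y
x(34 - 35) = y(35 - 45)
x/y = (45 - 35)/(35 - 34) = 10/1
Simplify: 10:1
= 10:1

10:1


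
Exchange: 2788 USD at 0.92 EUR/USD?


Amount × rate = 2788 × 0.92
= 2564.96 EUR

2564.96 EUR


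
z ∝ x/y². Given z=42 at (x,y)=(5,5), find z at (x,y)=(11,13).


z = k·x/y²
Solve for k using the known point: k = z·y²/x = 42×25/5 = 1050/5 = 210.0000
Now evaluate at x=11, y=13:
z = k × 11 / 169 = (1050 × 11) / (5 × 169) = 11550/845
≈ 13.6686

13.6686


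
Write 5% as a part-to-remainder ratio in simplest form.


5% means 5 parts out of 100; remainder = 95
Part : remainder = 5:95
GCD = 5
= 1:19

1:19


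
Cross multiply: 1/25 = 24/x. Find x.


Cross multiply: 1 × x = 25 × 24
1x = 600
x = 600 / 1
= 600.00

600.00


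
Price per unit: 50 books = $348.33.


Unit rate = total / quantity
= 348.33 / 50
= $6.97 per unit

$6.97 per unit


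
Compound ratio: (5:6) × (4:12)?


Compound ratio = (5×4) : (6×12)
= 20:72
GCD = 4
= 5:18

5:18


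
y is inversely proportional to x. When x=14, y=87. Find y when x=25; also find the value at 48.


Inverse proportion: x × y = constant
k = 14 × 87 = 1218
At x=25: k/25 = 48.72
At x=48: k/48 = 25.38
= 48.72 and 25.38

48.72 and 25.38


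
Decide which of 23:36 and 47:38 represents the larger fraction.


23/36 = 0.6389
47/38 = 1.2368
0.6389 < 1.2368, so 23:36 is less
= 47:38

47:38


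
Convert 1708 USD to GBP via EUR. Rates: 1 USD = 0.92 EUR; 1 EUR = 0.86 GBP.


Step 1: 1708 USD × 0.92 = 1571.36 EUR
Step 2: 1571.36 EUR × 0.86 = 1351.37 GBP
Implied rate USD→GBP = 0.92 × 0.86 = 0.7912
= 1351.37 GBP

1351.37 GBP


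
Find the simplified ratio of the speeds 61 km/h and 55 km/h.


Ratio = 61:55
GCD = 1
Simplified = 61:55
Time ratio (same distance) = 55:61
Speed ratio = 61:55

61:55


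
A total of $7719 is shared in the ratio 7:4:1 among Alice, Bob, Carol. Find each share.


Total parts = 7 + 4 + 1 = 12
Alice: 7719 × 7/12 = 4502.75
Bob: 7719 × 4/12 = 2573.00
Carol: 7719 × 1/12 = 643.25
= Alice: $4502.75, Bob: $2573.00, Carol: $643.25

Alice: $4502.75, Bob: $2573.00, Carol: $643.25


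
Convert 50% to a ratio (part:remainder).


50% means 50 parts out of 100; remainder = 50
Part : remainder = 50:50
GCD = 50
= 1:1

1:1


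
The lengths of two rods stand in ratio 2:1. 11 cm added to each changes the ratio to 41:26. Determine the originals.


Let A = 2k, B = 1k.
(2k + 11) / (1k + 11) = 41/26
Cross-multiply: 26(2k + 11) = 41(1k + 11)
52k + 286 = 41k + 451
52k - 41k = 451 - 286
11k = 165
k = 165/11 = 15
A = 2×15 = 30, B = 1×15 = 15
= A = 30, B = 15

A = 30, B = 15


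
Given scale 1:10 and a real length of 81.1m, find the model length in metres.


Model size = real / scale
= 81.1 / 10
= 8.1100 m

8.1100 m


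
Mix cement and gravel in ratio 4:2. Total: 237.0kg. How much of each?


Total parts = 4 + 2 = 6
cement: 237.0 × 4/6 = 158.0kg
gravel: 237.0 × 2/6 = 79.0kg
= 158.0kg and 79.0kg

158.0kg and 79.0kg


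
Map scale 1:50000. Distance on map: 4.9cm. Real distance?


Real distance = map distance × scale
= 4.9cm × 50000
= 245000 cm = 2450.0 m
= 2.450 km

2.450 km


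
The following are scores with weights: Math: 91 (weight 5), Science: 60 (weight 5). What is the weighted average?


Numerator = 91×5 + 60×5
= 455 + 300
= 755
Total weight = 10
Weighted avg = 755/10
= 75.50

75.50


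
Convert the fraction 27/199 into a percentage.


Percentage = (part / whole) × 100
= (27 / 199) × 100
≈ 13.57%

13.57%


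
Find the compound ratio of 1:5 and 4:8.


Compound ratio = (1×4) : (5×8)
= 4:40
GCD = 4
= 1:10

1:10


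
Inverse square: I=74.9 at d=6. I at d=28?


I₁d₁² = I₂d₂²
I₂ = I₁ × (d₁/d₂)²
= 74.9 × (6/28)²
= 74.9 × 36/784
= 2696.4/784
≈ 3.4393

3.4393


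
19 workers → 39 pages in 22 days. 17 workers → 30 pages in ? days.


Days ∝ work / workers, so d₂ = d₁ × (m₁/m₂) × (w₂/w₁)
Workers factor (inverse): 19/17 ≈ 1.1176
Work factor (direct): 30/39 ≈ 0.7692
d₂ = 22 × 19/17 × 30/39 = (22 × 19 × 30) / (17 × 39) = 12540/663
≈ 18.91 days

18.91 days


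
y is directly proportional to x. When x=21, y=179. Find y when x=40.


Direct proportion: y/x = constant
k = 179/21 ≈ 8.5238
y₂ = k × 40 = 179 × 40 / 21 = 7160/21
≈ 340.95

340.95


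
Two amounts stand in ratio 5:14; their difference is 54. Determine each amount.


Let A = 5k, B = 14k.
14k - 5k = 54
9k = 54 → k = 54/9 = 6
A = 5×6 = 30, B = 14×6 = 84
= A = 30, B = 84

A = 30, B = 84


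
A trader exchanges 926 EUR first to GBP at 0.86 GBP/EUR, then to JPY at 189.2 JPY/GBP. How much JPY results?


Step 1: 926 EUR × 0.86 = 796.36 GBP
Step 2: 796.36 GBP × 189.2 = 150671.31 JPY
Implied rate EUR→JPY = 0.86 × 189.2 = 162.7120
= 150671.31 JPY

150671.31 JPY


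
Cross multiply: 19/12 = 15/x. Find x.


Cross multiply: 19 × x = 12 × 15
19x = 180
x = 180 / 19
= 9.47

9.47


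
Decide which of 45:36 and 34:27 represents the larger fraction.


45/36 = 1.2500
34/27 = 1.2593
1.2500 < 1.2593, so 45:36 is less
= 34:27

34:27


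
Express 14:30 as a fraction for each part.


Total parts = 14 + 30 = 44
First part: 14/44 = 7/22
Second part: 30/44 = 15/22
= 7/22 and 15/22

7/22 and 15/22


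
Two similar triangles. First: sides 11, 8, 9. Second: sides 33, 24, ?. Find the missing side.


Scale factor = 33/11 = 3
Missing side = 9 × 3
= 27.0

27.0


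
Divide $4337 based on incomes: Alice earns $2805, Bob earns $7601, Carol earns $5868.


Total income = 2805 + 7601 + 5868 = $16274
Alice: $4337 × 2805/16274 = $747.53
Bob: $4337 × 7601/16274 = $2025.66
Carol: $4337 × 5868/16274 = $1563.81
= Alice: $747.53, Bob: $2025.66, Carol: $1563.81

Alice: $747.53, Bob: $2025.66, Carol: $1563.81


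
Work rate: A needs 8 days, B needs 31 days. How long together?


Rate of A = 1/8 per day
Rate of B = 1/31 per day
Combined rate = 1/8 + 1/31 = 39/248 ≈ 0.1573 per day
Days = 1 / combined rate = 248/39
≈ 6.36 days

6.36 days


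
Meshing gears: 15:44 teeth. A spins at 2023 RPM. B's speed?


Gear ratio = 15:44 = 15:44
RPM_B = RPM_A × (teeth_A / teeth_B)
= 2023 × (15/44)
= 689.7 RPM

689.7 RPM


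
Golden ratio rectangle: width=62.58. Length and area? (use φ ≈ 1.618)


φ = (1 + √5) / 2 ≈ 1.618
Length = width × φ = 62.58 × 1.618 = 101.25444
≈ 101.25
Area = width × length = 62.58 × 101.25444 = 6336.5028552 ≈ 6336.50
= Length: 101.25, Area: 6336.50

Length: 101.25, Area: 6336.50


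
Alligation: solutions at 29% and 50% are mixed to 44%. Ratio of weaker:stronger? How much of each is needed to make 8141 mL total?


Let x parts of 29% mix with y parts of 50%.
29x + 50y = 44(x + y)
29x + 50y = 44x + 44y
x(29 - 44) = y(44 - 50)
x/y = (50 - 44)/(44 - 29) = 6/15
Simplify: 2:5
Total parts = 7; one part = 8141/7 = 1163.00 mL
29% solution: 2×1163.00 = 2326.00 mL
50% solution: 5×1163.00 = 5815.00 mL
= ratio 2:5; 2326.00 mL and 5815.00 mL

ratio 2:5; 2326.00 mL and 5815.00 mL


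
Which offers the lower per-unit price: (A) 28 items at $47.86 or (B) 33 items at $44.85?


Deal A: $47.86/28 = $1.7093/unit
Deal B: $44.85/33 = $1.3591/unit
B is cheaper per unit
= Deal B

Deal B


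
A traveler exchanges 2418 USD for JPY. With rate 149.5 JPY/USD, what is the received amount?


Amount × rate = 2418 × 149.5
= 361491.00 JPY

361491.00 JPY


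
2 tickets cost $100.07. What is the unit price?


Unit rate = total / quantity
= 100.07 / 2
= $50.04 per unit

$50.04 per unit


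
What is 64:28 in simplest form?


GCD(64, 28) = 4
64/4 : 28/4
= 16:7

16:7


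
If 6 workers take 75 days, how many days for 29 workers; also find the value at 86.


Inverse proportion: x × y = constant
k = 6 × 75 = 450
At x=29: k/29 = 15.52
At x=86: k/86 = 5.23
= 15.52 and 5.23

15.52 and 5.23


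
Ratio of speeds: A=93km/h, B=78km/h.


Ratio = 93:78
GCD = 3
Simplified = 31:26
Time ratio (same distance) = 26:31
Speed ratio = 31:26

31:26


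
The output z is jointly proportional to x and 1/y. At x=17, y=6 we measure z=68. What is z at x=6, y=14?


z = k·x/y
Solve for k using the known point: k = z·y/x = 68×6/17 = 408/17 = 24.0000
Now evaluate at x=6, y=14:
z = k × 6 / 14 = (408 × 6) / (17 × 14) = 2448/238
≈ 10.2857

10.2857


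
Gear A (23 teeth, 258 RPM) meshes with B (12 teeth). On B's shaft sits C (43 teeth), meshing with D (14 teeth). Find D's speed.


Stage 1: RPM_B = RPM_A × t_A/t_B = 258 × 23/12 = 5934/12 = 494.50
B and C share a shaft → RPM_C = RPM_B
Stage 2: RPM_D = RPM_C × t_C/t_D = RPM_A × (t_A×t_C)/(t_B×t_D)
Overall ratio = (23×43)/(12×14) = 989/168
RPM_D = 258 × 989/168 = 255162/168
≈ 1518.82 RPM

1518.82 RPM


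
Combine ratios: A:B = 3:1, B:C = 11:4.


Match B: multiply A:B by 11 → 33:11
Multiply B:C by 1 → 11:4
Combined: 33:11:4
GCD = 1
= 33:11:4

33:11:4


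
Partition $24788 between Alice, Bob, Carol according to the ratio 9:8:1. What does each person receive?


Total parts = 9 + 8 + 1 = 18
Alice: 24788 × 9/18 = 12394.00
Bob: 24788 × 8/18 = 11016.89
Carol: 24788 × 1/18 = 1377.11
= Alice: $12394.00, Bob: $11016.89, Carol: $1377.11

Alice: $12394.00, Bob: $11016.89, Carol: $1377.11


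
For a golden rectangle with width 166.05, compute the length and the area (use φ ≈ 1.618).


φ = (1 + √5) / 2 ≈ 1.618
Length = width × φ = 166.05 × 1.618 = 268.6689
≈ 268.67
Area = width × length = 166.05 × 268.6689 = 44612.470845 ≈ 44612.47
= Length: 268.67, Area: 44612.47

Length: 268.67, Area: 44612.47


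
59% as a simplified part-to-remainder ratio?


59% means 59 parts out of 100; remainder = 41
Part : remainder = 59:41
GCD = 1
= 59:41

59:41


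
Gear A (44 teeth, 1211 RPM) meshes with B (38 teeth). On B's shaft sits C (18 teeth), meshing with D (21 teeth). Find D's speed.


Stage 1: RPM_B = RPM_A × t_A/t_B = 1211 × 44/38 = 53284/38 ≈ 1402.21
B and C share a shaft → RPM_C = RPM_B
Stage 2: RPM_D = RPM_C × t_C/t_D = RPM_A × (t_A×t_C)/(t_B×t_D)
Overall ratio = (44×18)/(38×21) = 792/798
RPM_D = 1211 × 792/798 = 959112/798
≈ 1201.89 RPM

1201.89 RPM


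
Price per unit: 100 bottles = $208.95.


Unit rate = total / quantity
= 208.95 / 100
= $2.09 per unit

$2.09 per unit


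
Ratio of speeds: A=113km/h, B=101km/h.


Ratio = 113:101
GCD = 1
Simplified = 113:101
Time ratio (same distance) = 101:113
Speed ratio = 113:101

113:101


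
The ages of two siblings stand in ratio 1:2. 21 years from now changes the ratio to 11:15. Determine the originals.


Let A = 1k, B = 2k.
(1k + 21) / (2k + 21) = 11/15
Cross-multiply: 15(1k + 21) = 11(2k + 21)
15k + 315 = 22k + 231
15k - 22k = 231 - 315
-7k = -84
k = -84/-7 = 12
A = 1×12 = 12, B = 2×12 = 24
= A = 12, B = 24

A = 12, B = 24


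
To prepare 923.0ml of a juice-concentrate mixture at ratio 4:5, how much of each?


Total parts = 4 + 5 = 9
juice: 923.0 × 4/9 = 410.2ml
concentrate: 923.0 × 5/9 = 512.8ml
= 410.2ml and 512.8ml

410.2ml and 512.8ml


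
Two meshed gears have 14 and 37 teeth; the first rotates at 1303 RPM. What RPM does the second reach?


Gear ratio = 14:37 = 14:37
RPM_B = RPM_A × (teeth_A / teeth_B)
= 1303 × (14/37)
= 493.0 RPM

493.0 RPM


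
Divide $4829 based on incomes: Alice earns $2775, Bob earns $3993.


Total income = 2775 + 3993 = $6768
Alice: $4829 × 2775/6768 = $1979.98
Bob: $4829 × 3993/6768 = $2849.02
= Alice: $1979.98, Bob: $2849.02

Alice: $1979.98, Bob: $2849.02


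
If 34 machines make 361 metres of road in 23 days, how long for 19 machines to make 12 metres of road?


Days ∝ work / workers, so d₂ = d₁ × (m₁/m₂) × (w₂/w₁)
Workers factor (inverse): 34/19 ≈ 1.7895
Work factor (direct): 12/361 ≈ 0.0332
d₂ = 23 × 34/19 × 12/361 = (23 × 34 × 12) / (19 × 361) = 9384/6859
≈ 1.37 days

1.37 days


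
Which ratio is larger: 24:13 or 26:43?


24/13 = 1.8462
26/43 = 0.6047
1.8462 > 0.6047, so 24:13 is greater
= 24:13

24:13


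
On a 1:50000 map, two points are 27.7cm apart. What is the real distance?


Real distance = map distance × scale
= 27.7cm × 50000
= 1385000 cm = 13850.0 m
= 13.850 km

13.850 km


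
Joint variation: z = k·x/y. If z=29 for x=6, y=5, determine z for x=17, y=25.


z = k·x/y
Solve for k using the known point: k = z·y/x = 29×5/6 = 145/6 ≈ 24.1667
Now evaluate at x=17, y=25:
z = k × 17 / 25 = (145 × 17) / (6 × 25) = 2465/150
≈ 16.4333

16.4333


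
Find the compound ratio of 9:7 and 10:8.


Compound ratio = (9×10) : (7×8)
= 90:56
GCD = 2
= 45:28

45:28


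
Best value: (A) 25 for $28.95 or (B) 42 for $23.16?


Deal A: $28.95/25 = $1.1580/unit
Deal B: $23.16/42 = $0.5514/unit
B is cheaper per unit
= Deal B

Deal B


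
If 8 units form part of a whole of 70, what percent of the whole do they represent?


Percentage = (part / whole) × 100
= (8 / 70) × 100
≈ 11.43%

11.43%


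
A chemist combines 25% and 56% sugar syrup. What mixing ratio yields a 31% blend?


Let x parts of 25% mix with y parts of 56%.
25x + 56y = 31(x + y)
25x + 56y = 31x + 31y
x(25 - 31) = y(31 - 56)
x/y = (56 - 31)/(31 - 25) = 25/6
Simplify: 25:6
= 25:6

25:6


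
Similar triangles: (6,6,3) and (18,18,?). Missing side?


Scale factor = 18/6 = 3
Missing side = 3 × 3
= 9.0

9.0


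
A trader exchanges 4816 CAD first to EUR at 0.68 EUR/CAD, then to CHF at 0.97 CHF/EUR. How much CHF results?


Step 1: 4816 CAD × 0.68 = 3274.88 EUR
Step 2: 3274.88 EUR × 0.97 = 3176.63 CHF
Implied rate CAD→CHF = 0.68 × 0.97 = 0.6596
= 3176.63 CHF

3176.63 CHF


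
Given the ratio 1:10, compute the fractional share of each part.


Total parts = 1 + 10 = 11
First part: 1/11 = 1/11
Second part: 10/11 = 10/11
= 1/11 and 10/11

1/11 and 10/11


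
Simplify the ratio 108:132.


GCD(108, 132) = 12
108/12 : 132/12
= 9:11

9:11


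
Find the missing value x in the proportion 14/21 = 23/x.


Cross multiply: 14 × x = 21 × 23
14x = 483
x = 483 / 14
= 34.50

34.50


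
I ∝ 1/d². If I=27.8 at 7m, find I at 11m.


I₁d₁² = I₂d₂²
I₂ = I₁ × (d₁/d₂)²
= 27.8 × (7/11)²
= 27.8 × 49/121
= 1362.2/121
≈ 11.2579

11.2579


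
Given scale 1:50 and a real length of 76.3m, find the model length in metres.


Model size = real / scale
= 76.3 / 50
= 1.5260 m

1.5260 m


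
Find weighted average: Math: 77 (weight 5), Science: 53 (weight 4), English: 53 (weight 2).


Numerator = 77×5 + 53×4 + 53×2
= 385 + 212 + 106
= 703
Total weight = 11
Weighted avg = 703/11
= 63.91

63.91


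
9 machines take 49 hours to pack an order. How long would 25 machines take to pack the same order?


Inverse proportion: x × y = constant
k = 9 × 49 = 441
y₂ = k / 25 = 441 / 25
= 17.64

17.64


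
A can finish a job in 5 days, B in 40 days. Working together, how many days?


Rate of A = 1/5 per day
Rate of B = 1/40 per day
Combined rate = 1/5 + 1/40 = 45/200 = 0.2250 per day
Days = 1 / combined rate = 200/45
≈ 4.44 days

4.44 days


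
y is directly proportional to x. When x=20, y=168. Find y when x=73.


Direct proportion: y/x = constant
k = 168/20 = 8.4000
y₂ = k × 73 = 168 × 73 / 20 = 12264/20
= 613.20

613.20


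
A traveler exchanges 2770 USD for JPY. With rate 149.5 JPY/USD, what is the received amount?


Amount × rate = 2770 × 149.5
= 414115.00 JPY

414115.00 JPY


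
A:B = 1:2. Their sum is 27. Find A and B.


Let A = 1k, B = 2k.
1k + 2k = 27
3k = 27 → k = 27/3 = 9
A = 1×9 = 9, B = 2×9 = 18
= A = 9, B = 18

A = 9, B = 18


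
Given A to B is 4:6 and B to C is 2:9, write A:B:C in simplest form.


Match B: multiply A:B by 2 → 8:12
Multiply B:C by 6 → 12:54
Combined: 8:12:54
GCD = 2
= 4:6:27

4:6:27


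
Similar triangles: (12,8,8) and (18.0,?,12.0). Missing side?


Scale factor = 18.0/12 = 1.5
Missing side = 8 × 1.5
= 12.0

12.0


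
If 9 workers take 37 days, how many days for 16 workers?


Inverse proportion: x × y = constant
k = 9 × 37 = 333
y₂ = k / 16 = 333 / 16
= 20.81

20.81


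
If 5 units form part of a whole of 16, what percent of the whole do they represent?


Percentage = (part / whole) × 100
= (5 / 16) × 100
= 31.25%

31.25%


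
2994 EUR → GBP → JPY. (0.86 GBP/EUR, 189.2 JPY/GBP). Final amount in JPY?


Step 1: 2994 EUR × 0.86 = 2574.84 GBP
Step 2: 2574.84 GBP × 189.2 = 487159.73 JPY
Implied rate EUR→JPY = 0.86 × 189.2 = 162.7120
= 487159.73 JPY

487159.73 JPY


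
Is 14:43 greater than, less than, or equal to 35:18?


14/43 = 0.3256
35/18 = 1.9444
0.3256 < 1.9444, so 14:43 is less
= less than

less than


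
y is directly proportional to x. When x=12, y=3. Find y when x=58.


Direct proportion: y/x = constant
k = 3/12 = 0.2500
y₂ = k × 58 = 3 × 58 / 12 = 174/12
= 14.50

14.50


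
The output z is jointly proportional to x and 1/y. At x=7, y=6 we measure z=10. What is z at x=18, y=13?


z = k·x/y
Solve for k using the known point: k = z·y/x = 10×6/7 = 60/7 ≈ 8.5714
Now evaluate at x=18, y=13:
z = k × 18 / 13 = (60 × 18) / (7 × 13) = 1080/91
≈ 11.8681

11.8681


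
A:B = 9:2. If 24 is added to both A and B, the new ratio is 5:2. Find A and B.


Let A = 9k, B = 2k.
(9k + 24) / (2k + 24) = 5/2
Cross-multiply: 2(9k + 24) = 5(2k + 24)
18k + 48 = 10k + 120
18k - 10k = 120 - 48
8k = 72
k = 72/8 = 9
A = 9×9 = 81, B = 2×9 = 18
= A = 81, B = 18

A = 81, B = 18


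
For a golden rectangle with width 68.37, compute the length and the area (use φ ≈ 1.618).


φ = (1 + √5) / 2 ≈ 1.618
Length = width × φ = 68.37 × 1.618 = 110.62266
≈ 110.62
Area = width × length = 68.37 × 110.62266 = 7563.2712642 ≈ 7563.27
= Length: 110.62, Area: 7563.27

Length: 110.62, Area: 7563.27


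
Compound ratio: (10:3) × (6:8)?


Compound ratio = (10×6) : (3×8)
= 60:24
GCD = 12
= 5:2

5:2


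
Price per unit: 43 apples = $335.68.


Unit rate = total / quantity
= 335.68 / 43
= $7.81 per unit

$7.81 per unit


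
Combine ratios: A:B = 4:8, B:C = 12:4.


Match B: multiply A:B by 12 → 48:96
Multiply B:C by 8 → 96:32
Combined: 48:96:32
GCD = 16
= 3:6:2

3:6:2


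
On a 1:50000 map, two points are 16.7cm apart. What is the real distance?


Real distance = map distance × scale
= 16.7cm × 50000
= 835000 cm = 8350.0 m
= 8.350 km

8.350 km


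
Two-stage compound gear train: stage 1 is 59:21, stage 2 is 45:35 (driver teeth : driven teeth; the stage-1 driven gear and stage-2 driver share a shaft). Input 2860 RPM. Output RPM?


Stage 1: RPM_B = RPM_A × t_A/t_B = 2860 × 59/21 = 168740/21 ≈ 8035.24
B and C share a shaft → RPM_C = RPM_B
Stage 2: RPM_D = RPM_C × t_C/t_D = RPM_A × (t_A×t_C)/(t_B×t_D)
Overall ratio = (59×45)/(21×35) = 2655/735
RPM_D = 2860 × 2655/735 = 7593300/735
≈ 10331.02 RPM

10331.02 RPM


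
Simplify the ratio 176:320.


GCD(176, 320) = 16
176/16 : 320/16
= 11:20

11:20


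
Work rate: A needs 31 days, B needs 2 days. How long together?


Rate of A = 1/31 per day
Rate of B = 1/2 per day
Combined rate = 1/31 + 1/2 = 33/62 ≈ 0.5323 per day
Days = 1 / combined rate = 62/33
≈ 1.88 days

1.88 days


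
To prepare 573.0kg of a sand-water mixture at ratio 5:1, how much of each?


Total parts = 5 + 1 = 6
sand: 573.0 × 5/6 = 477.5kg
water: 573.0 × 1/6 = 95.5kg
= 477.5kg and 95.5kg

477.5kg and 95.5kg


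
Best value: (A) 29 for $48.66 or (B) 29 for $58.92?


Deal A: $48.66/29 = $1.6779/unit
Deal B: $58.92/29 = $2.0317/unit
A is cheaper per unit
= Deal A

Deal A


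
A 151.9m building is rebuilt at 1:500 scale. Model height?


Model size = real / scale
= 151.9 / 500
= 0.3038 m

0.3038 m


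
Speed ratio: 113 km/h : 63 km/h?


Ratio = 113:63
GCD = 1
Simplified = 113:63
Time ratio (same distance) = 63:113
Speed ratio = 113:63

113:63


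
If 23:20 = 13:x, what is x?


Cross multiply: 23 × x = 20 × 13
23x = 260
x = 260 / 23
= 11.30

11.30


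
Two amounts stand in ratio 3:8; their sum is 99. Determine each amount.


Let A = 3k, B = 8k.
3k + 8k = 99
11k = 99 → k = 99/11 = 9
A = 3×9 = 27, B = 8×9 = 72
= A = 27, B = 72

A = 27, B = 72


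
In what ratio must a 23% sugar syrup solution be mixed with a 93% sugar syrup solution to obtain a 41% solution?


Let x parts of 23% mix with y parts of 93%.
23x + 93y = 41(x + y)
23x + 93y = 41x + 41y
x(23 - 41) = y(41 - 93)
x/y = (93 - 41)/(41 - 23) = 52/18
Simplify: 26:9
= 26:9

26:9


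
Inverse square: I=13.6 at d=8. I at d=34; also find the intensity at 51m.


I₁d₁² = I₂d₂²
I at 34m = 13.6 × (8/34)² = 13.6 × 64/1156 = 870.4/1156 ≈ 0.7529
I at 51m = 13.6 × (8/51)² = 13.6 × 64/2601 = 870.4/2601 ≈ 0.3346
= 0.7529 and 0.3346

0.7529 and 0.3346


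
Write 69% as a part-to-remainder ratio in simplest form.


69% means 69 parts out of 100; remainder = 31
Part : remainder = 69:31
GCD = 1
= 69:31

69:31


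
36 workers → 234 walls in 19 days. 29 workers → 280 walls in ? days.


Days ∝ work / workers, so d₂ = d₁ × (m₁/m₂) × (w₂/w₁)
Workers factor (inverse): 36/29 ≈ 1.2414
Work factor (direct): 280/234 ≈ 1.1966
d₂ = 19 × 36/29 × 280/234 = (19 × 36 × 280) / (29 × 234) = 191520/6786
≈ 28.22 days

28.22 days


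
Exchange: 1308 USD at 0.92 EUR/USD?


Amount × rate = 1308 × 0.92
= 1203.36 EUR

1203.36 EUR


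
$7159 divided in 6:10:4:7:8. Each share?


Total parts = 6 + 10 + 4 + 7 + 8 = 35
Part 1: 7159 × 6/35 = 1227.26
Part 2: 7159 × 10/35 = 2045.43
Part 3: 7159 × 4/35 = 818.17
Part 4: 7159 × 7/35 = 1431.80
Part 5: 7159 × 8/35 = 1636.34
= Part 1: $1227.26, Part 2: $2045.43, Part 3: $818.17, Part 4: $1431.80, Part 5: $1636.34

Part 1: $1227.26, Part 2: $2045.43, Part 3: $818.17, Part 4: $1431.80, Part 5: $1636.34


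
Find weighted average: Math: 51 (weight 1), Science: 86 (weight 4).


Numerator = 51×1 + 86×4
= 51 + 344
= 395
Total weight = 5
Weighted avg = 395/5
= 79.00

79.00


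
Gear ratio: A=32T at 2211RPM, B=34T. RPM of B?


Gear ratio = 32:34 = 16:17
RPM_B = RPM_A × (teeth_A / teeth_B)
= 2211 × (32/34)
= 2080.9 RPM

2080.9 RPM


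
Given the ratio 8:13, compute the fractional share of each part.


Total parts = 8 + 13 = 21
First part: 8/21 = 8/21
Second part: 13/21 = 13/21
= 8/21 and 13/21

8/21 and 13/21


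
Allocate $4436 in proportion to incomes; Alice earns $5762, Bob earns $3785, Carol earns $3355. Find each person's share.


Total income = 5762 + 3785 + 3355 = $12902
Alice: $4436 × 5762/12902 = $1981.11
Bob: $4436 × 3785/12902 = $1301.37
Carol: $4436 × 3355/12902 = $1153.53
= Alice: $1981.11, Bob: $1301.37, Carol: $1153.53

Alice: $1981.11, Bob: $1301.37, Carol: $1153.53


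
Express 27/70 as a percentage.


Percentage = (part / whole) × 100
= (27 / 70) × 100
≈ 38.57%

38.57%


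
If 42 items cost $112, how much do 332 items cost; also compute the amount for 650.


Direct proportion: y/x = constant
k = 112/42 ≈ 2.6667
y at x=332: k × 332 = 112 × 332 / 42 = 37184/42 ≈ 885.33
y at x=650: k × 650 = 112 × 650 / 42 = 72800/42 ≈ 1733.33
= 885.33 and 1733.33

885.33 and 1733.33


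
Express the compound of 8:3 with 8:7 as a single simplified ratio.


Compound ratio = (8×8) : (3×7)
= 64:21
GCD = 1
= 64:21

64:21


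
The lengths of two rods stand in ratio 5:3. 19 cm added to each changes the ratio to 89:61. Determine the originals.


Let A = 5k, B = 3k.
(5k + 19) / (3k + 19) = 89/61
Cross-multiply: 61(5k + 19) = 89(3k + 19)
305k + 1159 = 267k + 1691
305k - 267k = 1691 - 1159
38k = 532
k = 532/38 = 14
A = 5×14 = 70, B = 3×14 = 42
= A = 70, B = 42

A = 70, B = 42


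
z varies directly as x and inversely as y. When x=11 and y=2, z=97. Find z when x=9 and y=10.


z = k·x/y
Solve for k using the known point: k = z·y/x = 97×2/11 = 194/11 ≈ 17.6364
Now evaluate at x=9, y=10:
z = k × 9 / 10 = (194 × 9) / (11 × 10) = 1746/110
≈ 15.8727

15.8727


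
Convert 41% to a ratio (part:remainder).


41% means 41 parts out of 100; remainder = 59
Part : remainder = 41:59
GCD = 1
= 41:59

41:59


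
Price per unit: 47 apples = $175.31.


Unit rate = total / quantity
= 175.31 / 47
= $3.73 per unit

$3.73 per unit


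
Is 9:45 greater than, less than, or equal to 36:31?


9/45 = 0.2000
36/31 = 1.1613
0.2000 < 1.1613, so 9:45 is less
= less than

less than


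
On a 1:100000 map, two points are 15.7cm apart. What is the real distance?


Real distance = map distance × scale
= 15.7cm × 100000
= 1570000 cm = 15700.0 m
= 15.700 km

15.700 km


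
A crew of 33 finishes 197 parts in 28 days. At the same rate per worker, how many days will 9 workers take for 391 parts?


Days ∝ work / workers, so d₂ = d₁ × (m₁/m₂) × (w₂/w₁)
Workers factor (inverse): 33/9 ≈ 3.6667
Work factor (direct): 391/197 ≈ 1.9848
d₂ = 28 × 33/9 × 391/197 = (28 × 33 × 391) / (9 × 197) = 361284/1773
≈ 203.77 days

203.77 days


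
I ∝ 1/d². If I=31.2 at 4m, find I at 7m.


I₁d₁² = I₂d₂²
I₂ = I₁ × (d₁/d₂)²
= 31.2 × (4/7)²
= 31.2 × 16/49
= 499.2/49
≈ 10.1878

10.1878


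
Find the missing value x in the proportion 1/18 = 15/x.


Cross multiply: 1 × x = 18 × 15
1x = 270
x = 270 / 1
= 270.00

270.00


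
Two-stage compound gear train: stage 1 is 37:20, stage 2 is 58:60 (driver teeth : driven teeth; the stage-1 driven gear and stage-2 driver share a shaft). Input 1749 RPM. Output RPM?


Stage 1: RPM_B = RPM_A × t_A/t_B = 1749 × 37/20 = 64713/20 = 3235.65
B and C share a shaft → RPM_C = RPM_B
Stage 2: RPM_D = RPM_C × t_C/t_D = RPM_A × (t_A×t_C)/(t_B×t_D)
Overall ratio = (37×58)/(20×60) = 2146/1200
RPM_D = 1749 × 2146/1200 = 3753354/1200
≈ 3127.80 RPM

3127.80 RPM


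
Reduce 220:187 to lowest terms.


GCD(220, 187) = 11
220/11 : 187/11
= 20:17

20:17


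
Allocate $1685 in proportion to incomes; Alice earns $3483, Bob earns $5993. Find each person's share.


Total income = 3483 + 5993 = $9476
Alice: $1685 × 3483/9476 = $619.34
Bob: $1685 × 5993/9476 = $1065.66
= Alice: $619.34, Bob: $1065.66

Alice: $619.34, Bob: $1065.66


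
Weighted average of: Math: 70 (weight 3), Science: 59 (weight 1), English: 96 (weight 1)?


Numerator = 70×3 + 59×1 + 96×1
= 210 + 59 + 96
= 365
Total weight = 5
Weighted avg = 365/5
= 73.00

73.00


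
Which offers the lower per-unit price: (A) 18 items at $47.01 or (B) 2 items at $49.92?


Deal A: $47.01/18 = $2.6117/unit
Deal B: $49.92/2 = $24.9600/unit
A is cheaper per unit
= Deal A

Deal A


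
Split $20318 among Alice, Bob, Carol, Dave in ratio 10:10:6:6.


Total parts = 10 + 10 + 6 + 6 = 32
Alice: 20318 × 10/32 = 6349.38
Bob: 20318 × 10/32 = 6349.38
Carol: 20318 × 6/32 = 3809.63
Dave: 20318 × 6/32 = 3809.63
= Alice: $6349.38, Bob: $6349.38, Carol: $3809.63, Dave: $3809.63

Alice: $6349.38, Bob: $6349.38, Carol: $3809.63, Dave: $3809.63
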